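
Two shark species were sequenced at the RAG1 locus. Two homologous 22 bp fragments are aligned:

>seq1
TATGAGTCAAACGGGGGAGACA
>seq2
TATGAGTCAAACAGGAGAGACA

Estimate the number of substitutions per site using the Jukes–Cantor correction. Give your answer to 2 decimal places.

The sequences differ at 2 of 22 sites (13, 16), so p = 2/22 ≈ 0.090909.
d = −(3/4) ln(1 − 4p/3) = −0.75 ln(1 − 0.121212) = −0.75 ln(0.878788)
  = −0.75 × (-0.129212) = 0.096909 substitutions/site.

0.10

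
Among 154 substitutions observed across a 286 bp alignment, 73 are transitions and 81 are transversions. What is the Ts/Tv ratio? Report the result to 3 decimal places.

0.901

R = 73/81 = 0.901234… ≈ 0.901 (to 3 d.p.).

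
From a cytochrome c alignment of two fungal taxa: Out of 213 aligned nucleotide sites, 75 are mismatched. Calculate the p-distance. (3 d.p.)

p = 75/213 = 0.352112… ≈ 0.352 (to 3 d.p.).

0.352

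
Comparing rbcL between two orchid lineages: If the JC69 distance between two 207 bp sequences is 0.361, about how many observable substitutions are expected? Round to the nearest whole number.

59

Invert JC69: p = (3/4)(1 − e^(−4d/3)) = 0.75 × (1 − e^(-0.481333)) = 0.75 × (1 − 0.617959) = 0.286531.
Expected differing sites = pL ≈ 0.286531 × 207 = 59.311917 ≈ 59.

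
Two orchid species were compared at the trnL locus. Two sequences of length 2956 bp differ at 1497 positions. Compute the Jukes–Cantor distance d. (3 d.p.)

p = 1497/2956 ≈ 0.506428.
d = −(3/4) ln(1 − 4p/3) = −0.75 ln(1 − 0.675237) = −0.75 ln(0.324763)
  = −0.75 × (-1.124660) = 0.843495 substitutions/site.

0.843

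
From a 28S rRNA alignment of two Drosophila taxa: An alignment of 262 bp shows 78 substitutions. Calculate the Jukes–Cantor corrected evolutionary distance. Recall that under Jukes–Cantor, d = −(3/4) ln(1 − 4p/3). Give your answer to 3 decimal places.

0.379

p = 78/262 ≈ 0.29771.
d = −(3/4) ln(1 − 4p/3) = −0.75 ln(1 − 0.396947) = −0.75 ln(0.603053)
  = −0.75 × (-0.505750) = 0.379313 substitutions/site.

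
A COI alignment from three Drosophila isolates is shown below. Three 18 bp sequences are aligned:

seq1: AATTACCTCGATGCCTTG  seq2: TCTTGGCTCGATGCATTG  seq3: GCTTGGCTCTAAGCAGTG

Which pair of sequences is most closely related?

seq2 and seq3

seq1–seq2: 5/18 differ, p = 0.278, d = 0.347.
seq1–seq3: 8/18 differ, p = 0.444, d = 0.673.
seq2–seq3: 4/18 differ, p = 0.222, d = 0.264.
The smallest distance is between seq2 and seq3.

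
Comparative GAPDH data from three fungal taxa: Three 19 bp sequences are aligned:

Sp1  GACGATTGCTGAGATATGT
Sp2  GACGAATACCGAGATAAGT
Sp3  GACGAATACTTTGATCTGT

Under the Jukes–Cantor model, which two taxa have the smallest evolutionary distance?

Sp1–Sp2: 4/19 differ, p = 0.211, d = 0.247.
Sp1–Sp3: 5/19 differ, p = 0.263, d = 0.324.
Sp2–Sp3: 5/19 differ, p = 0.263, d = 0.324.
The smallest distance is between Sp1 and Sp2.

Sp1 and Sp2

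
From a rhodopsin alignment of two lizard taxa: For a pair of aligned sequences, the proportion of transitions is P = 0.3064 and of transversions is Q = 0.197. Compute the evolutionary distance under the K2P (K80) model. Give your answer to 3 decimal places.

0.955

Under the Kimura two-parameter model, d = −½ ln(1 − 2P − Q) − ¼ ln(1 − 2Q).
1 − 2P − Q = 0.1902, giving −½ ln(0.1902) = 0.829840.
1 − 2Q = 0.606, giving −¼ ln(0.606) = 0.125219.
d = 0.829840 + 0.125219 = 0.955059.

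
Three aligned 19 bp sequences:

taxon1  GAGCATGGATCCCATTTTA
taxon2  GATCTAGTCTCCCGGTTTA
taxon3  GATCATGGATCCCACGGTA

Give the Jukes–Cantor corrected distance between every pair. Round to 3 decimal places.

taxon1–taxon2: 7/19 sites differ → p ≈ 0.368421, d = −0.75 ln(1 − 0.491228) = 0.506816 ≈ 0.507.
taxon1–taxon3: 4/19 sites differ → p ≈ 0.210526, d = −0.75 ln(1 − 0.280701) = 0.247109 ≈ 0.247.
taxon2–taxon3: 8/19 sites differ → p ≈ 0.421053, d = −0.75 ln(1 − 0.561404) = 0.618132 ≈ 0.618.

d(taxon1,taxon2) = 0.507, d(taxon1,taxon3) = 0.247, d(taxon2,taxon3) = 0.618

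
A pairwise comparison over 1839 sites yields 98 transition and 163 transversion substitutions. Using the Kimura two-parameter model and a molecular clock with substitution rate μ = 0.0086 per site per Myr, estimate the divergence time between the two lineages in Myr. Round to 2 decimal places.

9.15

P = 98/1839 ≈ 0.05329 and Q = 163/1839 ≈ 0.088635.
Under the Kimura two-parameter model, d = −½ ln(1 − 2P − Q) − ¼ ln(1 − 2Q).
1 − 2P − Q = 0.804785, giving −½ ln(0.804785) = 0.108590.
1 − 2Q = 0.82273, giving −¼ ln(0.82273) = 0.048782.
d = 0.108590 + 0.048782 = 0.157372.
Under a molecular clock d = 2μt, so t = d/(2μ) = 0.157372 / (2 × 0.0086) = 9.15 Myr.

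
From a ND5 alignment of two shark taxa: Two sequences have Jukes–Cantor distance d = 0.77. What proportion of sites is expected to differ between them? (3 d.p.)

p = (3/4)(1 − e^(−4d/3)) = 0.75 × (1 − e^(-1.026667)) = 0.75 × (1 − 0.358199) = 0.481351.

0.481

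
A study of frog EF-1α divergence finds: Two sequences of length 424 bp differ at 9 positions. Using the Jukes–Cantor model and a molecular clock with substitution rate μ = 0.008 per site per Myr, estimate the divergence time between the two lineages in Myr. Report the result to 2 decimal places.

p = 9/424 ≈ 0.021226.
d = −(3/4) ln(1 − 4p/3) = −0.75 ln(1 − 0.028301) = −0.75 ln(0.971699)
  = −0.75 × (-0.028709) = 0.021532 substitutions/site.
Under a molecular clock d = 2μt, so t = d/(2μ) = 0.021532 / (2 × 0.008) = 1.35 Myr.

1.35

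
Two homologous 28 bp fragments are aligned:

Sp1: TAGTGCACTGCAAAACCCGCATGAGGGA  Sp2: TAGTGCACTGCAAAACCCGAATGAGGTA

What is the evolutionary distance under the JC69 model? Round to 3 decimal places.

The sequences differ at 2 of 28 sites (20, 27), so p = 2/28 ≈ 0.071429.
d = −(3/4) ln(1 − 4p/3) = −0.75 ln(1 − 0.095239) = −0.75 ln(0.904761)
  = −0.75 × (-0.100084) = 0.075063 substitutions/site.

0.075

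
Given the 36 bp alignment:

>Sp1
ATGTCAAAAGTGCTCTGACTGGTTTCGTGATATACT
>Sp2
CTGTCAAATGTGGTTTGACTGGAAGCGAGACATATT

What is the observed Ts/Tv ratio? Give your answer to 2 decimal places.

Transitions are A↔G and C↔T; transversions are all other mismatches.
Transitions: 3. Transversions: 7.
R = 3/7 = 0.428571… ≈ 0.43 (to 2 d.p.).

0.43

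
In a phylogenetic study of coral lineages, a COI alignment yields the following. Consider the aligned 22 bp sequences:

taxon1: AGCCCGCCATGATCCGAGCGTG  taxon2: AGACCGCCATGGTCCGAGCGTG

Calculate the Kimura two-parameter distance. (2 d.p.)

Of 22 sites, 1 differences are transitions and 1 are transversions, so P = 1/22 ≈ 0.045455 and Q = 1/22 ≈ 0.045455.
Under the Kimura two-parameter model, d = −½ ln(1 − 2P − Q) − ¼ ln(1 − 2Q).
1 − 2P − Q = 0.863635, giving −½ ln(0.863635) = 0.073303.
1 − 2Q = 0.90909, giving −¼ ln(0.90909) = 0.023828.
d = 0.073303 + 0.023828 = 0.097131.

0.10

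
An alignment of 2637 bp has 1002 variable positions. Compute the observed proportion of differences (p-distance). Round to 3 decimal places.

p = 1002/2637 = 0.379977… ≈ 0.380 (to 3 d.p.).

0.380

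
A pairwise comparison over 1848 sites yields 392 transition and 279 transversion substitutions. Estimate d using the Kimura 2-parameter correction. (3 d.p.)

P = 392/1848 ≈ 0.212121 and Q = 279/1848 ≈ 0.150974.
Under the Kimura two-parameter model, d = −½ ln(1 − 2P − Q) − ¼ ln(1 − 2Q).
1 − 2P − Q = 0.424784, giving −½ ln(0.424784) = 0.428087.
1 − 2Q = 0.698052, giving −¼ ln(0.698052) = 0.089865.
d = 0.428087 + 0.089865 = 0.517952.

0.518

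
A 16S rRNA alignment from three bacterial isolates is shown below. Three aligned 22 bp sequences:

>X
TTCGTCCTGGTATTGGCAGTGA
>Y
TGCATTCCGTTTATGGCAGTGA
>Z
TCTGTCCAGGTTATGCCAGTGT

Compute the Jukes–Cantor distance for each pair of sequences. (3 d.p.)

d(X,Y) = 0.414, d(X,Z) = 0.414, d(Y,Z) = 0.497

X–Y: 7/22 sites differ → p ≈ 0.318182, d = −0.75 ln(1 − 0.424243) = 0.414052 ≈ 0.414.
X–Z: 7/22 sites differ → p ≈ 0.318182, d = −0.75 ln(1 − 0.424243) = 0.414052 ≈ 0.414.
Y–Z: 8/22 sites differ → p ≈ 0.363636, d = −0.75 ln(1 − 0.484848) = 0.497470 ≈ 0.497.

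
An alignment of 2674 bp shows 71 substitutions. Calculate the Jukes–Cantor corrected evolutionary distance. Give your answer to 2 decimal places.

p = 71/2674 ≈ 0.026552.
d = −(3/4) ln(1 − 4p/3) = −0.75 ln(1 − 0.035403) = −0.75 ln(0.964597)
  = −0.75 × (-0.036045) = 0.027034 substitutions/site.

0.03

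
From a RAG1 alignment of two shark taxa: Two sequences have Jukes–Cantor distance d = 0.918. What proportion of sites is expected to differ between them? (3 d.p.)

0.529

p = (3/4)(1 − e^(−4d/3)) = 0.75 × (1 − e^(-1.224)) = 0.75 × (1 − 0.294052) = 0.529461.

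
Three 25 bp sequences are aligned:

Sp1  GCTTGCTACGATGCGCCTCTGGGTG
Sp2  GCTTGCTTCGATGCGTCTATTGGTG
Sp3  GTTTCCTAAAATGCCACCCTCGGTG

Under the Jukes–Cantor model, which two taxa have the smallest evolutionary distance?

Sp1–Sp2: 4/25 differ, p = 0.160, d = 0.180.
Sp1–Sp3: 8/25 differ, p = 0.320, d = 0.417.
Sp2–Sp3: 10/25 differ, p = 0.400, d = 0.572.
The smallest distance is between Sp1 and Sp2.

Sp1 and Sp2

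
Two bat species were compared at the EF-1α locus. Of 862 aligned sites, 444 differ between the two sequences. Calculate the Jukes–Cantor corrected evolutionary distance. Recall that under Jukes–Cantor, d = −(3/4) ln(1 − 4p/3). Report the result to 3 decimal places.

0.871

p = 444/862 ≈ 0.515081.
d = −(3/4) ln(1 − 4p/3) = −0.75 ln(1 − 0.686775) = −0.75 ln(0.313225)
  = −0.75 × (-1.160833) = 0.870625 substitutions/site.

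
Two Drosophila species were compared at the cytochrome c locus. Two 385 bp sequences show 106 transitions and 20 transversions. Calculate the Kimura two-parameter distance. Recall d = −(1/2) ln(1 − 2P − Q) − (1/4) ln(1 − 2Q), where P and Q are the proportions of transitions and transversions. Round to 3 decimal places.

0.489

P = 106/385 ≈ 0.275325 and Q = 20/385 ≈ 0.051948.
Under the Kimura two-parameter model, d = −½ ln(1 − 2P − Q) − ¼ ln(1 − 2Q).
1 − 2P − Q = 0.397402, giving −½ ln(0.397402) = 0.461403.
1 − 2Q = 0.896104, giving −¼ ln(0.896104) = 0.027425.
d = 0.461403 + 0.027425 = 0.488828.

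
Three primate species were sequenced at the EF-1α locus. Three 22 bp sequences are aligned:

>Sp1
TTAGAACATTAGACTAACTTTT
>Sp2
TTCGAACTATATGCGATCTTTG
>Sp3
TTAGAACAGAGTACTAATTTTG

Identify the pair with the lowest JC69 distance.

Sp1 and Sp3

Sp1–Sp2: 8/22 differ, p = 0.364, d = 0.497.
Sp1–Sp3: 6/22 differ, p = 0.273, d = 0.339.
Sp2–Sp3: 9/22 differ, p = 0.409, d = 0.591.
The smallest distance is between Sp1 and Sp3.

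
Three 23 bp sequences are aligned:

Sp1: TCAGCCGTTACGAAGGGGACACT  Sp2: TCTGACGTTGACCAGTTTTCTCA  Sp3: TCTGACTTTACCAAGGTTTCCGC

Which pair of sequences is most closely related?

Sp1–Sp2: 12/23 differ, p = 0.522, d = 0.892.
Sp1–Sp3: 10/23 differ, p = 0.435, d = 0.650.
Sp2–Sp3: 8/23 differ, p = 0.348, d = 0.467.
The smallest distance is between Sp2 and Sp3.

Sp2 and Sp3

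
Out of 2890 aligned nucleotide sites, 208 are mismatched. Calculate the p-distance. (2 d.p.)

0.07

p = 208/2890 = 0.071972… ≈ 0.07 (to 2 d.p.).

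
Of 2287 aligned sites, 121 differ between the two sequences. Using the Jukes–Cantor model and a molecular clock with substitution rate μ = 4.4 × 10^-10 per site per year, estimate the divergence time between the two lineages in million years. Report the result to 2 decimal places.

p = 121/2287 ≈ 0.052908.
d = −(3/4) ln(1 − 4p/3) = −0.75 ln(1 − 0.070544) = −0.75 ln(0.929456)
  = −0.75 × (-0.073156) = 0.054867 substitutions/site.
Under a molecular clock d = 2μt, so t = d/(2μ) = 0.054867 / (2 × 4.4 × 10^-10) = 62.35 million years.

62.35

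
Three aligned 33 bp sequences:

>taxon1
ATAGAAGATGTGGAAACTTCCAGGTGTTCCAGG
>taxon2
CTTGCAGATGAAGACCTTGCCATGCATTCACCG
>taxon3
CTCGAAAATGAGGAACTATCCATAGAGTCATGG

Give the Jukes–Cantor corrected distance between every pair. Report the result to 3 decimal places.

d(taxon1,taxon2) = 0.699, d(taxon1,taxon3) = 0.625, d(taxon2,taxon3) = 0.497

taxon1–taxon2: 15/33 sites differ → p ≈ 0.454545, d = −0.75 ln(1 − 0.60606) = 0.698667 ≈ 0.699.
taxon1–taxon3: 14/33 sites differ → p ≈ 0.424242, d = −0.75 ln(1 − 0.565656) = 0.625439 ≈ 0.625.
taxon2–taxon3: 12/33 sites differ → p ≈ 0.363636, d = −0.75 ln(1 − 0.484848) = 0.497470 ≈ 0.497.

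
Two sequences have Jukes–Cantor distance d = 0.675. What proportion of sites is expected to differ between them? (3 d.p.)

p = (3/4)(1 − e^(−4d/3)) = 0.75 × (1 − e^(-0.9)) = 0.75 × (1 − 0.406570) = 0.445073.

0.445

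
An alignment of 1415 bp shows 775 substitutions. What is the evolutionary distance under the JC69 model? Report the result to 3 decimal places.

p = 775/1415 ≈ 0.547703.
d = −(3/4) ln(1 − 4p/3) = −0.75 ln(1 − 0.730271) = −0.75 ln(0.269729)
  = −0.75 × (-1.310338) = 0.982754 substitutions/site.

0.983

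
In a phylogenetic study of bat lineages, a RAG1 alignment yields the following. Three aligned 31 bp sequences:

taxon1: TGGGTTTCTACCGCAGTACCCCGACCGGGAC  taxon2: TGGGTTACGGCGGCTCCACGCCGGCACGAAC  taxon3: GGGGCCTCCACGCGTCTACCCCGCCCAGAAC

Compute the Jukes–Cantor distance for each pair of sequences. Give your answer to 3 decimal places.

taxon1–taxon2: 12/31 sites differ → p ≈ 0.387097, d = −0.75 ln(1 − 0.516129) = 0.544453 ≈ 0.544.
taxon1–taxon3: 12/31 sites differ → p ≈ 0.387097, d = −0.75 ln(1 − 0.516129) = 0.544453 ≈ 0.544.
taxon2–taxon3: 13/31 sites differ → p ≈ 0.419355, d = −0.75 ln(1 − 0.55914) = 0.614271 ≈ 0.614.

d(taxon1,taxon2) = 0.544, d(taxon1,taxon3) = 0.544, d(taxon2,taxon3) = 0.614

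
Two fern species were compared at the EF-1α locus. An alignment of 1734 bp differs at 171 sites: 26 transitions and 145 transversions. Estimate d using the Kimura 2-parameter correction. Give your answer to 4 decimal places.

0.1061

P = 26/1734 ≈ 0.014994 and Q = 145/1734 ≈ 0.083622.
Under the Kimura two-parameter model, d = −½ ln(1 − 2P − Q) − ¼ ln(1 − 2Q).
1 − 2P − Q = 0.88639, giving −½ ln(0.88639) = 0.060299.
1 − 2Q = 0.832756, giving −¼ ln(0.832756) = 0.045754.
d = 0.060299 + 0.045754 = 0.106053.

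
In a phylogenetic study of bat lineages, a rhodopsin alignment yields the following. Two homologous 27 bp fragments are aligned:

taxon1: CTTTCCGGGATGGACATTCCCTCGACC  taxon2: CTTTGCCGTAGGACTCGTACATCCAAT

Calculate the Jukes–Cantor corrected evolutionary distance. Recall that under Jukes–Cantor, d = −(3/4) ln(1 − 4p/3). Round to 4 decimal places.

0.8817

The sequences differ at 14 of 27 sites, so p = 14/27 ≈ 0.518519.
d = −(3/4) ln(1 − 4p/3) = −0.75 ln(1 − 0.691359) = −0.75 ln(0.308641)
  = −0.75 × (-1.175576) = 0.881682 substitutions/site.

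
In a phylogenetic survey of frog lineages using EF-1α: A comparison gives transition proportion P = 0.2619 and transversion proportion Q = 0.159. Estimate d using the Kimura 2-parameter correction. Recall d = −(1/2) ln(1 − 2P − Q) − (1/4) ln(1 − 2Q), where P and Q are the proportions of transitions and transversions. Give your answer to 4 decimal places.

0.6698

Under the Kimura two-parameter model, d = −½ ln(1 − 2P − Q) − ¼ ln(1 − 2Q).
1 − 2P − Q = 0.3172, giving −½ ln(0.3172) = 0.574111.
1 − 2Q = 0.682, giving −¼ ln(0.682) = 0.095681.
d = 0.574111 + 0.095681 = 0.669792.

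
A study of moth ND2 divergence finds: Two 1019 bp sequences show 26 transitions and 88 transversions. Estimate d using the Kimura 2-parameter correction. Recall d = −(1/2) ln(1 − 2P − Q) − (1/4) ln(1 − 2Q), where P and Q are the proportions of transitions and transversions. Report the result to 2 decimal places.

0.12

P = 26/1019 ≈ 0.025515 and Q = 88/1019 ≈ 0.086359.
Under the Kimura two-parameter model, d = −½ ln(1 − 2P − Q) − ¼ ln(1 − 2Q).
1 − 2P − Q = 0.862611, giving −½ ln(0.862611) = 0.073896.
1 − 2Q = 0.827282, giving −¼ ln(0.827282) = 0.047402.
d = 0.073896 + 0.047402 = 0.121298.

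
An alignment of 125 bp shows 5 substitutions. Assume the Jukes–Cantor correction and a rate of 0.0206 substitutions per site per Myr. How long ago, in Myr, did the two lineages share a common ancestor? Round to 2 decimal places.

1.00

p = 5/125 = 0.04.
d = −(3/4) ln(1 − 4p/3) = −0.75 ln(1 − 0.053333) = −0.75 ln(0.946667)
  = −0.75 × (-0.054808) = 0.041106 substitutions/site.
Under a molecular clock d = 2μt, so t = d/(2μ) = 0.041106 / (2 × 0.0206) = 1.00 Myr.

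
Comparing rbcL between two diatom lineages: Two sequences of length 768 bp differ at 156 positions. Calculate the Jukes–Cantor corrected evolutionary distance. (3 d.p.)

p = 156/768 = 0.203125.
d = −(3/4) ln(1 − 4p/3) = −0.75 ln(1 − 0.270833) = −0.75 ln(0.729167)
  = −0.75 × (-0.315852) = 0.236889 substitutions/site.

0.237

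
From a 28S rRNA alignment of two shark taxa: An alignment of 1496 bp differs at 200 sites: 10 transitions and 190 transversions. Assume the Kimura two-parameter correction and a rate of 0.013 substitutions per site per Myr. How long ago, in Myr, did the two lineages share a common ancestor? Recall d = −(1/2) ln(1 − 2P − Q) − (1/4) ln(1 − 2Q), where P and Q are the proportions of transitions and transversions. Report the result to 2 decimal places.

5.73

P = 10/1496 ≈ 0.006684 and Q = 190/1496 ≈ 0.127005.
Under the Kimura two-parameter model, d = −½ ln(1 − 2P − Q) − ¼ ln(1 − 2Q).
1 − 2P − Q = 0.859627, giving −½ ln(0.859627) = 0.075628.
1 − 2Q = 0.74599, giving −¼ ln(0.74599) = 0.073261.
d = 0.075628 + 0.073261 = 0.148889.
Under a molecular clock d = 2μt, so t = d/(2μ) = 0.148889 / (2 × 0.013) = 5.73 Myr.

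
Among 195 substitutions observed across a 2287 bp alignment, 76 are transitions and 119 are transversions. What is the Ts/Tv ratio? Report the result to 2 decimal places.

0.64

R = 76/119 = 0.638655… ≈ 0.64 (to 2 d.p.).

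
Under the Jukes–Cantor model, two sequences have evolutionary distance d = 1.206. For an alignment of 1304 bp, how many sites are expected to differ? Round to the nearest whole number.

Invert JC69: p = (3/4)(1 − e^(−4d/3)) = 0.75 × (1 − e^(-1.608)) = 0.75 × (1 − 0.200288) = 0.599784.
Expected differing sites = pL ≈ 0.599784 × 1304 = 782.118336 ≈ 782.

782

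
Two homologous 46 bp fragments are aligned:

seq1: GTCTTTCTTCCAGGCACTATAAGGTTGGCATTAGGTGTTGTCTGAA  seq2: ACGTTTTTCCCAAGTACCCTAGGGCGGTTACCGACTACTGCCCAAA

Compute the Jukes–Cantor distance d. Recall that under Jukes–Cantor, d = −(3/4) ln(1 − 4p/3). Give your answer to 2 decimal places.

0.89

The sequences differ at 24 of 46 sites, so p = 24/46 ≈ 0.521739.
d = −(3/4) ln(1 − 4p/3) = −0.75 ln(1 − 0.695652) = −0.75 ln(0.304348)
  = −0.75 × (-1.189583) = 0.892187 substitutions/site.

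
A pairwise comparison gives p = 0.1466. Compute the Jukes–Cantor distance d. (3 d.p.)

0.163

d = −(3/4) ln(1 − 4p/3) = −0.75 ln(1 − 0.195467) = −0.75 ln(0.804533)
  = −0.75 × (-0.217493) = 0.163120 substitutions/site.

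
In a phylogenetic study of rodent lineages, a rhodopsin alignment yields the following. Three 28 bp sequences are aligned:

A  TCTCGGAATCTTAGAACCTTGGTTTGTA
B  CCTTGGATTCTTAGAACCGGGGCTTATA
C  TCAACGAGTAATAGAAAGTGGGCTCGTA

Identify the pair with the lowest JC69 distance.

A–B: 7/28 differ, p = 0.250, d = 0.304.
A–C: 11/28 differ, p = 0.393, d = 0.556.
B–C: 12/28 differ, p = 0.429, d = 0.635.
The smallest distance is between A and B.

A and B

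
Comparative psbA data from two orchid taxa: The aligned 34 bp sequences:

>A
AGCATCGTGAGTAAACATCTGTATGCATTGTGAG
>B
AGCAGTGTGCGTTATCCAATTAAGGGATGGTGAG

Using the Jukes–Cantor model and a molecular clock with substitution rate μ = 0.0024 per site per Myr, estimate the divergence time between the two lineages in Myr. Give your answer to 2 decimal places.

111.40

The sequences differ at 13 of 34 sites, so p = 13/34 ≈ 0.382353.
d = −(3/4) ln(1 − 4p/3) = −0.75 ln(1 − 0.509804) = −0.75 ln(0.490196)
  = −0.75 × (-0.712950) = 0.534713 substitutions/site.
Under a molecular clock d = 2μt, so t = d/(2μ) = 0.534713 / (2 × 0.0024) = 111.40 Myr.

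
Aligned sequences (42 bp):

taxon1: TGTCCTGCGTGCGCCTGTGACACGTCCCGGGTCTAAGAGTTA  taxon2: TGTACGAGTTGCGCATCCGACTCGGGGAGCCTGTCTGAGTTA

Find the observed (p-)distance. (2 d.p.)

The sequences differ at 18 of 42 positions.
p = 18/42 = 0.428571… ≈ 0.43 (to 2 d.p.).

0.43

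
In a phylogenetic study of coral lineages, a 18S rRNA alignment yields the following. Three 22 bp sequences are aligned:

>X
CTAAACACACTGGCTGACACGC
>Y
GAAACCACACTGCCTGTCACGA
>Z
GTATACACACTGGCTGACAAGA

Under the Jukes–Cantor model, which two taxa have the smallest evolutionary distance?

X and Z

X–Y: 6/22 differ, p = 0.273, d = 0.339.
X–Z: 4/22 differ, p = 0.182, d = 0.208.
Y–Z: 6/22 differ, p = 0.273, d = 0.339.
The smallest distance is between X and Z.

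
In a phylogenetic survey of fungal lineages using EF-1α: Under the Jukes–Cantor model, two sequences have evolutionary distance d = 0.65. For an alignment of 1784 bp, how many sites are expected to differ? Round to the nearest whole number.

Invert JC69: p = (3/4)(1 − e^(−4d/3)) = 0.75 × (1 − e^(-0.866667)) = 0.75 × (1 − 0.420350) = 0.434738.
Expected differing sites = pL ≈ 0.434738 × 1784 = 775.572592 ≈ 776.

776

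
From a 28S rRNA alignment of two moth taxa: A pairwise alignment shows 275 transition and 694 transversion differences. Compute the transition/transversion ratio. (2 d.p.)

0.40

R = 275/694 = 0.396253… ≈ 0.40 (to 2 d.p.).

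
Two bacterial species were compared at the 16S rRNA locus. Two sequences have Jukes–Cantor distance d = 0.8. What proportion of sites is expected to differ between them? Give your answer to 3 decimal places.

p = (3/4)(1 − e^(−4d/3)) = 0.75 × (1 − e^(-1.066667)) = 0.75 × (1 − 0.344154) = 0.491885.

0.492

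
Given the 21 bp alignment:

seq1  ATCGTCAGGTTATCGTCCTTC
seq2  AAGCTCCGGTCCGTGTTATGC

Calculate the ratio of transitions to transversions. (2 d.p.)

0.38

Transitions are A↔G and C↔T; transversions are all other mismatches.
Transitions: 3. Transversions: 8.
R = 3/8 = 0.375 ≈ 0.38 (to 2 d.p.).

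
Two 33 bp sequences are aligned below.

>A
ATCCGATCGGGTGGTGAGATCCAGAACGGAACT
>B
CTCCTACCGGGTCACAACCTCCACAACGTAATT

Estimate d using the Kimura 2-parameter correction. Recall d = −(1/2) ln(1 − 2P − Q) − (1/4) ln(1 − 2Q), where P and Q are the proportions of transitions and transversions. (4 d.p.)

0.5000

Of 33 sites, 5 differences are transitions and 7 are transversions, so P = 5/33 ≈ 0.151515 and Q = 7/33 ≈ 0.212121.
Under the Kimura two-parameter model, d = −½ ln(1 − 2P − Q) − ¼ ln(1 − 2Q).
1 − 2P − Q = 0.484849, giving −½ ln(0.484849) = 0.361959.
1 − 2Q = 0.575758, giving −¼ ln(0.575758) = 0.138017.
d = 0.361959 + 0.138017 = 0.499976.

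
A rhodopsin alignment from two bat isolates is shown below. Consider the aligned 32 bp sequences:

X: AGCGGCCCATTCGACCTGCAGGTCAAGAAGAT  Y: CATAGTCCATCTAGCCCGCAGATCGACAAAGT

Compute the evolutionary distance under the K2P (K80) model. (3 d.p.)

Of 32 sites, 13 differences are transitions and 2 are transversions, so P = 13/32 = 0.40625 and Q = 2/32 = 0.0625.
Under the Kimura two-parameter model, d = −½ ln(1 − 2P − Q) − ¼ ln(1 − 2Q).
1 − 2P − Q = 0.125, giving −½ ln(0.125) = 1.039721.
1 − 2Q = 0.875, giving −¼ ln(0.875) = 0.033383.
d = 1.039721 + 0.033383 = 1.073104.

1.073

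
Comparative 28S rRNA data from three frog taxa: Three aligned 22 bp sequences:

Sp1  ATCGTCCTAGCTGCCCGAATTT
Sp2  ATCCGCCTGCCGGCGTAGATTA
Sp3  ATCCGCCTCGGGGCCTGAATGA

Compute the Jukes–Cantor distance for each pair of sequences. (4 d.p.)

Sp1–Sp2: 10/22 sites differ → p ≈ 0.454545, d = −0.75 ln(1 − 0.60606) = 0.698667 ≈ 0.6987.
Sp1–Sp3: 8/22 sites differ → p ≈ 0.363636, d = −0.75 ln(1 − 0.484848) = 0.497470 ≈ 0.4975.
Sp2–Sp3: 7/22 sites differ → p ≈ 0.318182, d = −0.75 ln(1 − 0.424243) = 0.414052 ≈ 0.4141.

d(Sp1,Sp2) = 0.6987, d(Sp1,Sp3) = 0.4975, d(Sp2,Sp3) = 0.4141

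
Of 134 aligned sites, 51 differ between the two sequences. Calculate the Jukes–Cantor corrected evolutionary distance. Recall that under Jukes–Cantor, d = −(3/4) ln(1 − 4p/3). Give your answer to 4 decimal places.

p = 51/134 ≈ 0.380597.
d = −(3/4) ln(1 − 4p/3) = −0.75 ln(1 − 0.507463) = −0.75 ln(0.492537)
  = −0.75 × (-0.708186) = 0.531140 substitutions/site.

0.5311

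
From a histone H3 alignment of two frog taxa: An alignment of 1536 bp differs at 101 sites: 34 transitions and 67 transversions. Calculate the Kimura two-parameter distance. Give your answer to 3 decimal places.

P = 34/1536 ≈ 0.022135 and Q = 67/1536 ≈ 0.04362.
Under the Kimura two-parameter model, d = −½ ln(1 − 2P − Q) − ¼ ln(1 − 2Q).
1 − 2P − Q = 0.91211, giving −½ ln(0.91211) = 0.045997.
1 − 2Q = 0.91276, giving −¼ ln(0.91276) = 0.022821.
d = 0.045997 + 0.022821 = 0.068818.

0.069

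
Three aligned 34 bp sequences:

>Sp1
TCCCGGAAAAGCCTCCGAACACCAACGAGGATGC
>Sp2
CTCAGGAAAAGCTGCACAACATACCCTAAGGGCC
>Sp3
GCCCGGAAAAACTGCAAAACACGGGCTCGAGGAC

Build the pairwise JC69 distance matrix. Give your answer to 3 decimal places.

d(Sp1,Sp2) = 0.741, d(Sp1,Sp3) = 0.665, d(Sp2,Sp3) = 0.535

Sp1–Sp2: 16/34 sites differ → p ≈ 0.470588, d = −0.75 ln(1 − 0.627451) = 0.740540 ≈ 0.741.
Sp1–Sp3: 15/34 sites differ → p ≈ 0.441176, d = −0.75 ln(1 − 0.588235) = 0.665477 ≈ 0.665.
Sp2–Sp3: 13/34 sites differ → p ≈ 0.382353, d = −0.75 ln(1 − 0.509804) = 0.534712 ≈ 0.535.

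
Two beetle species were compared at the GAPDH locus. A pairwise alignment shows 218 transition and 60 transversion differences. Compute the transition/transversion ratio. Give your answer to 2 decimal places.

3.63

R = 218/60 = 3.633333… ≈ 3.63 (to 2 d.p.).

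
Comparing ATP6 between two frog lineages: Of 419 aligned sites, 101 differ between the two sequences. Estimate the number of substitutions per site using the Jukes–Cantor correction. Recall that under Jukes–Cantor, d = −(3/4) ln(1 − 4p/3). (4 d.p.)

p = 101/419 ≈ 0.24105.
d = −(3/4) ln(1 − 4p/3) = −0.75 ln(1 − 0.3214) = −0.75 ln(0.6786)
  = −0.75 × (-0.387723) = 0.290792 substitutions/site.

0.2908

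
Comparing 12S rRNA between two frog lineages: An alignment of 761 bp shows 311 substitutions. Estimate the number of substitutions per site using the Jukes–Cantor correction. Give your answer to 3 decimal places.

0.590

p = 311/761 ≈ 0.408673.
d = −(3/4) ln(1 − 4p/3) = −0.75 ln(1 − 0.544897) = −0.75 ln(0.455103)
  = −0.75 × (-0.787232) = 0.590424 substitutions/site.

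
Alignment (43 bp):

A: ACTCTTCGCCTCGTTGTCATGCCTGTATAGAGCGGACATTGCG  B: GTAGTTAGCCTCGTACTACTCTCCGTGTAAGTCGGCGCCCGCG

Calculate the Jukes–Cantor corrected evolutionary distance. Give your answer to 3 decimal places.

0.790

The sequences differ at 21 of 43 sites, so p = 21/43 ≈ 0.488372.
d = −(3/4) ln(1 − 4p/3) = −0.75 ln(1 − 0.651163) = −0.75 ln(0.348837)
  = −0.75 × (-1.053151) = 0.789863 substitutions/site.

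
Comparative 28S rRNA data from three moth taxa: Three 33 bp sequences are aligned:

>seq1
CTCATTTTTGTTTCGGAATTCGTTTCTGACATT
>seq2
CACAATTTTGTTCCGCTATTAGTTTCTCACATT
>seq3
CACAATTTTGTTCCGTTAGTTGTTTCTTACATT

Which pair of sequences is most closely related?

seq1–seq2: 7/33 differ, p = 0.212, d = 0.249.
seq1–seq3: 8/33 differ, p = 0.242, d = 0.293.
seq2–seq3: 4/33 differ, p = 0.121, d = 0.132.
The smallest distance is between seq2 and seq3.

seq2 and seq3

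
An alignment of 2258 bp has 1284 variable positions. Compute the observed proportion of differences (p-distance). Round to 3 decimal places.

p = 1284/2258 = 0.568644… ≈ 0.569 (to 3 d.p.).

0.569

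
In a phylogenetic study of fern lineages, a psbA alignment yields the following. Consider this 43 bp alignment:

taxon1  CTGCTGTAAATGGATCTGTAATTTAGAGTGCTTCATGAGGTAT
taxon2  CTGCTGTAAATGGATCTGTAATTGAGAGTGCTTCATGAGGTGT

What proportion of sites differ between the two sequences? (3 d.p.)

The sequences differ at 2 of 43 positions (sites 24, 42).
p = 2/43 = 0.046511… ≈ 0.047 (to 3 d.p.).

0.047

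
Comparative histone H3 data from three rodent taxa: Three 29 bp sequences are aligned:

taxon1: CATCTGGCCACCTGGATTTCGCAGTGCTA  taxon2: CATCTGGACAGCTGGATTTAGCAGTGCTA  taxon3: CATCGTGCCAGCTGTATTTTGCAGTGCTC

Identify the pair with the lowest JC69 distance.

taxon1 and taxon2

taxon1–taxon2: 3/29 differ, p = 0.103, d = 0.111.
taxon1–taxon3: 6/29 differ, p = 0.207, d = 0.242.
taxon2–taxon3: 6/29 differ, p = 0.207, d = 0.242.
The smallest distance is between taxon1 and taxon2.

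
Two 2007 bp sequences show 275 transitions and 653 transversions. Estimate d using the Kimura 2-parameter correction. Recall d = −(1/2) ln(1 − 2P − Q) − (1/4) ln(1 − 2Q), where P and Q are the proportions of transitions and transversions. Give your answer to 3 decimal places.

0.720

P = 275/2007 ≈ 0.13702 and Q = 653/2007 ≈ 0.325361.
Under the Kimura two-parameter model, d = −½ ln(1 − 2P − Q) − ¼ ln(1 − 2Q).
1 − 2P − Q = 0.400599, giving −½ ln(0.400599) = 0.457397.
1 − 2Q = 0.349278, giving −¼ ln(0.349278) = 0.262972.
d = 0.457397 + 0.262972 = 0.720369.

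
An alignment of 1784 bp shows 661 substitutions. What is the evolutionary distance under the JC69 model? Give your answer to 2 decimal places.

0.51

p = 661/1784 ≈ 0.370516.
d = −(3/4) ln(1 − 4p/3) = −0.75 ln(1 − 0.494021) = −0.75 ln(0.505979)
  = −0.75 × (-0.681260) = 0.510945 substitutions/site.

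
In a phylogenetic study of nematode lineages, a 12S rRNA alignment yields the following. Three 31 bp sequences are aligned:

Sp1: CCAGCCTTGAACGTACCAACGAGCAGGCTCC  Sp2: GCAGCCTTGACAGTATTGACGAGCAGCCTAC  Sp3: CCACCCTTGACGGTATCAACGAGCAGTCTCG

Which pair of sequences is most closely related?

Sp1–Sp2: 8/31 differ, p = 0.258, d = 0.316.
Sp1–Sp3: 6/31 differ, p = 0.194, d = 0.224.
Sp2–Sp3: 8/31 differ, p = 0.258, d = 0.316.
The smallest distance is between Sp1 and Sp3.

Sp1 and Sp3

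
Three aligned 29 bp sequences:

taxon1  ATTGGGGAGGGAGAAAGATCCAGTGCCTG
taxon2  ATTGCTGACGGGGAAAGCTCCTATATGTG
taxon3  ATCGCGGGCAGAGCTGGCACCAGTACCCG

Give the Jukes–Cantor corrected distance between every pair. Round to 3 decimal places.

d(taxon1,taxon2) = 0.462, d(taxon1,taxon3) = 0.602, d(taxon2,taxon3) = 0.774

taxon1–taxon2: 10/29 sites differ → p ≈ 0.344828, d = −0.75 ln(1 − 0.459771) = 0.461822 ≈ 0.462.
taxon1–taxon3: 12/29 sites differ → p ≈ 0.413793, d = −0.75 ln(1 − 0.551724) = 0.601760 ≈ 0.602.
taxon2–taxon3: 14/29 sites differ → p ≈ 0.482759, d = −0.75 ln(1 − 0.643679) = 0.773942 ≈ 0.774.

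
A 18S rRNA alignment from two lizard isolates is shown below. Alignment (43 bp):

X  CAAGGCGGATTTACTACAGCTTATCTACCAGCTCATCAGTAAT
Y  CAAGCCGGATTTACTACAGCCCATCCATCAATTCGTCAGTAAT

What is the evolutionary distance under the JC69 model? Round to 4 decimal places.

The sequences differ at 8 of 43 sites (5, 21, 22, 26, 28, 31, 32, 35), so p = 8/43 ≈ 0.186047.
d = −(3/4) ln(1 − 4p/3) = −0.75 ln(1 − 0.248063) = −0.75 ln(0.751937)
  = −0.75 × (-0.285103) = 0.213827 substitutions/site.

0.2138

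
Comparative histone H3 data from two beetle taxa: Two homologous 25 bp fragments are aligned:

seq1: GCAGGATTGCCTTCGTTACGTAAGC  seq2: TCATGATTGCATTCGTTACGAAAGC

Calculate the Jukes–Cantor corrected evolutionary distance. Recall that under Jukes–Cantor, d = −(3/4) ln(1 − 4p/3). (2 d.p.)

0.18

The sequences differ at 4 of 25 sites (1, 4, 11, 21), so p = 4/25 = 0.16.
d = −(3/4) ln(1 − 4p/3) = −0.75 ln(1 − 0.213333) = −0.75 ln(0.786667)
  = −0.75 × (-0.239950) = 0.179963 substitutions/site.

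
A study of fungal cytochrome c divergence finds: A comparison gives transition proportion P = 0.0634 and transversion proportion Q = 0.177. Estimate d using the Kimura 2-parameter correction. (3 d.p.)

Under the Kimura two-parameter model, d = −½ ln(1 − 2P − Q) − ¼ ln(1 − 2Q).
1 − 2P − Q = 0.6962, giving −½ ln(0.6962) = 0.181059.
1 − 2Q = 0.646, giving −¼ ln(0.646) = 0.109239.
d = 0.181059 + 0.109239 = 0.290298.

0.290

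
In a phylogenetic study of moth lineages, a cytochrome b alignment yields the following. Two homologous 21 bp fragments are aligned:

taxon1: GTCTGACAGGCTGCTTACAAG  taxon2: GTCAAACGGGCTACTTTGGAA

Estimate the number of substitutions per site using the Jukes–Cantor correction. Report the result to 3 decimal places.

0.532

The sequences differ at 8 of 21 sites (4, 5, 8, 13, 17, 18, 19, 21), so p = 8/21 ≈ 0.380952.
d = −(3/4) ln(1 − 4p/3) = −0.75 ln(1 − 0.507936) = −0.75 ln(0.492064)
  = −0.75 × (-0.709146) = 0.531860 substitutions/site.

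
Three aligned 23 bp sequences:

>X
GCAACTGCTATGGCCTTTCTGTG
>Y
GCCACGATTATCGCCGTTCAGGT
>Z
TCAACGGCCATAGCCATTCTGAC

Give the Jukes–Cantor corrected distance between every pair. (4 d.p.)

d(X,Y) = 0.5532, d(X,Z) = 0.3904, d(Y,Z) = 0.6501

X–Y: 9/23 sites differ → p ≈ 0.391304, d = −0.75 ln(1 − 0.521739) = 0.553199 ≈ 0.5532.
X–Z: 7/23 sites differ → p ≈ 0.304348, d = −0.75 ln(1 − 0.405797) = 0.390401 ≈ 0.3904.
Y–Z: 10/23 sites differ → p ≈ 0.434783, d = −0.75 ln(1 − 0.579711) = 0.650110 ≈ 0.6501.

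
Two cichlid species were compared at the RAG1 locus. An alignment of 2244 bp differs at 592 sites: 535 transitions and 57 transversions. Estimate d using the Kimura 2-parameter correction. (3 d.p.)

P = 535/2244 ≈ 0.238414 and Q = 57/2244 ≈ 0.025401.
Under the Kimura two-parameter model, d = −½ ln(1 − 2P − Q) − ¼ ln(1 − 2Q).
1 − 2P − Q = 0.497771, giving −½ ln(0.497771) = 0.348808.
1 − 2Q = 0.949198, giving −¼ ln(0.949198) = 0.013034.
d = 0.348808 + 0.013034 = 0.361842.

0.362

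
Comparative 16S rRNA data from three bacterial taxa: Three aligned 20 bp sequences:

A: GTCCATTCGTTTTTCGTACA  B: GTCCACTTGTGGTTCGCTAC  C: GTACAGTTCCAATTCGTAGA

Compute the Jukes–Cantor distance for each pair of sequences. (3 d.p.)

d(A,B) = 0.572, d(A,C) = 0.572, d(B,C) = 0.824

A–B: 8/20 sites differ → p = 0.4, d = −0.75 ln(1 − 0.533333) = 0.571605 ≈ 0.572.
A–C: 8/20 sites differ → p = 0.4, d = −0.75 ln(1 − 0.533333) = 0.571605 ≈ 0.572.
B–C: 10/20 sites differ → p = 0.5, d = −0.75 ln(1 − 0.666667) = 0.823960 ≈ 0.824.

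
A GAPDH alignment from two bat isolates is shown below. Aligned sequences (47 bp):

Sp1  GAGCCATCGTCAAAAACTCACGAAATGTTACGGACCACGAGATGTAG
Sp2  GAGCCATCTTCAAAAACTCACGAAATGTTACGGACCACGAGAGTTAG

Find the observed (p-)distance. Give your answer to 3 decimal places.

0.064

The sequences differ at 3 of 47 positions (sites 9, 43, 44).
p = 3/47 = 0.063829… ≈ 0.064 (to 3 d.p.).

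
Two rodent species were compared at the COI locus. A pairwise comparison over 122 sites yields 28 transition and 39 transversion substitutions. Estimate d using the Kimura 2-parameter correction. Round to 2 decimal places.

P = 28/122 ≈ 0.229508 and Q = 39/122 ≈ 0.319672.
Under the Kimura two-parameter model, d = −½ ln(1 − 2P − Q) − ¼ ln(1 − 2Q).
1 − 2P − Q = 0.221312, giving −½ ln(0.221312) = 0.754091.
1 − 2Q = 0.360656, giving −¼ ln(0.360656) = 0.254958.
d = 0.754091 + 0.254958 = 1.009049.

1.01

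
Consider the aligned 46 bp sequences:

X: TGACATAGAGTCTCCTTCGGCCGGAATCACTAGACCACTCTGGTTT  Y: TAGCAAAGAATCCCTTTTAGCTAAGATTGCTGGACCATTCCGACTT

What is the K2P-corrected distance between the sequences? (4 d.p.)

0.8268

Of 46 sites, 18 differences are transitions and 1 are transversions, so P = 18/46 ≈ 0.391304 and Q = 1/46 ≈ 0.021739.
Under the Kimura two-parameter model, d = −½ ln(1 − 2P − Q) − ¼ ln(1 − 2Q).
1 − 2P − Q = 0.195653, giving −½ ln(0.195653) = 0.815706.
1 − 2Q = 0.956522, giving −¼ ln(0.956522) = 0.011113.
d = 0.815706 + 0.011113 = 0.826819.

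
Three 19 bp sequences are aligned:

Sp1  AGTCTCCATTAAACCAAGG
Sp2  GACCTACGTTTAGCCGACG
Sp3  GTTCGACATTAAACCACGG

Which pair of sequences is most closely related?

Sp1 and Sp3

Sp1–Sp2: 9/19 differ, p = 0.474, d = 0.749.
Sp1–Sp3: 5/19 differ, p = 0.263, d = 0.324.
Sp2–Sp3: 9/19 differ, p = 0.474, d = 0.749.
The smallest distance is between Sp1 and Sp3.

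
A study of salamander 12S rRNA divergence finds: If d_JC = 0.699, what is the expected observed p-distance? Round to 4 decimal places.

p = (3/4)(1 − e^(−4d/3)) = 0.75 × (1 − e^(-0.932)) = 0.75 × (1 − 0.393765) = 0.454676.

0.4547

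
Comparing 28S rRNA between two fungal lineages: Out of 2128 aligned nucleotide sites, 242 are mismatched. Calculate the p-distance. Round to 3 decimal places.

0.114

p = 242/2128 = 0.113721… ≈ 0.114 (to 3 d.p.).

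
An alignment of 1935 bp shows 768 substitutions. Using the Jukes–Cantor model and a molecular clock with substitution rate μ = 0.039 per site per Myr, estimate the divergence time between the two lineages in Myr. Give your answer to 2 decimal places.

p = 768/1935 ≈ 0.396899.
d = −(3/4) ln(1 − 4p/3) = −0.75 ln(1 − 0.529199) = −0.75 ln(0.470801)
  = −0.75 × (-0.753320) = 0.564990 substitutions/site.
Under a molecular clock d = 2μt, so t = d/(2μ) = 0.564990 / (2 × 0.039) = 7.24 Myr.

7.24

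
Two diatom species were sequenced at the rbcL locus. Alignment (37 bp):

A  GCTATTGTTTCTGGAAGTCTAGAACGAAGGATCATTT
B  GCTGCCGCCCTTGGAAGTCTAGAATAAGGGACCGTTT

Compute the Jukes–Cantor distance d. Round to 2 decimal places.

The sequences differ at 12 of 37 sites, so p = 12/37 ≈ 0.324324.
d = −(3/4) ln(1 − 4p/3) = −0.75 ln(1 − 0.432432) = −0.75 ln(0.567568)
  = −0.75 × (-0.566395) = 0.424796 substitutions/site.

0.42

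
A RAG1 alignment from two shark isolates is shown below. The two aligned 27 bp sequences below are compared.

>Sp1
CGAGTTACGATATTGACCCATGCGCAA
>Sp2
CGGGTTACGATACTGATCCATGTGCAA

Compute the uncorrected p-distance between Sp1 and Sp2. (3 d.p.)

0.148

The sequences differ at 4 of 27 positions (sites 3, 13, 17, 23).
p = 4/27 = 0.148148… ≈ 0.148 (to 3 d.p.).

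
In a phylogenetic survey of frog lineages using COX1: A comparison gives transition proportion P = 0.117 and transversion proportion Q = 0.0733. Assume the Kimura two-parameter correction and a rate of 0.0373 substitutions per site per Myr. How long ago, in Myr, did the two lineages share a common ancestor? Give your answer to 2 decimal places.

2.99

Under the Kimura two-parameter model, d = −½ ln(1 − 2P − Q) − ¼ ln(1 − 2Q).
1 − 2P − Q = 0.6927, giving −½ ln(0.6927) = 0.183579.
1 − 2Q = 0.8534, giving −¼ ln(0.8534) = 0.039632.
d = 0.183579 + 0.039632 = 0.223211.
Under a molecular clock d = 2μt, so t = d/(2μ) = 0.223211 / (2 × 0.0373) = 2.99 Myr.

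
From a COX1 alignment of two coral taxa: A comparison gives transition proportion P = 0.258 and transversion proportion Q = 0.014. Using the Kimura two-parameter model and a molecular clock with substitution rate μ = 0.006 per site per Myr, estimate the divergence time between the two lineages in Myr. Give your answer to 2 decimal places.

Under the Kimura two-parameter model, d = −½ ln(1 − 2P − Q) − ¼ ln(1 − 2Q).
1 − 2P − Q = 0.47, giving −½ ln(0.47) = 0.377511.
1 − 2Q = 0.972, giving −¼ ln(0.972) = 0.007100.
d = 0.377511 + 0.007100 = 0.384611.
Under a molecular clock d = 2μt, so t = d/(2μ) = 0.384611 / (2 × 0.006) = 32.05 Myr.

32.05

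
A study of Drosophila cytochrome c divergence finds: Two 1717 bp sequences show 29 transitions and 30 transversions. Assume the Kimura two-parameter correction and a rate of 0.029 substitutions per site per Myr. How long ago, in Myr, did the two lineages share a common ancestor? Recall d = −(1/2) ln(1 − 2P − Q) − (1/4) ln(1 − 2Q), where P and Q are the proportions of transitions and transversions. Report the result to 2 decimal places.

0.61

P = 29/1717 ≈ 0.01689 and Q = 30/1717 ≈ 0.017472.
Under the Kimura two-parameter model, d = −½ ln(1 − 2P − Q) − ¼ ln(1 − 2Q).
1 − 2P − Q = 0.948748, giving −½ ln(0.948748) = 0.026306.
1 − 2Q = 0.965056, giving −¼ ln(0.965056) = 0.008892.
d = 0.026306 + 0.008892 = 0.035198.
Under a molecular clock d = 2μt, so t = d/(2μ) = 0.035198 / (2 × 0.029) = 0.61 Myr.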